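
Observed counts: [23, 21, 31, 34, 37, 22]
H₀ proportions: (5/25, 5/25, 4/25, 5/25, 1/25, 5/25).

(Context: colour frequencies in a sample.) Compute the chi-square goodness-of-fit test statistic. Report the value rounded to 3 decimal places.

n = 168; E_i = n·p_i = [33.60, 33.60, 26.88, 33.60, 6.72, 33.60]
χ² = (23−33.60)²/33.60 + (21−33.60)²/33.60 + (31−26.88)²/26.88 + (34−33.60)²/33.60 + (37−6.72)²/6.72 + (22−33.60)²/33.60 = 149.1503
df = 5

test statistic = 149.150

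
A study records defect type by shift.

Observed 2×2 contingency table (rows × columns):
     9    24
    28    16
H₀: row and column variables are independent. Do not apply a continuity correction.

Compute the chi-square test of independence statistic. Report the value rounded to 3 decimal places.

test statistic = 9.989

Row totals [33, 44], col totals [37, 40], n=77
χ² = (9−15.86)²/15.86 + (24−17.14)²/17.14 + (28−21.14)²/21.14 + (16−22.86)²/22.86 = 9.9892
df = 1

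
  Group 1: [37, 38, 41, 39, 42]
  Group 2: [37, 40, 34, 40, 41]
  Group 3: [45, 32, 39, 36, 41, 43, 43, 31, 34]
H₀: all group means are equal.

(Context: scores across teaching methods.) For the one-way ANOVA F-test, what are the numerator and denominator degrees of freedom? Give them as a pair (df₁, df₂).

k = 3 groups, N = 19 total
df = (k−1, N−k) = (3−1, 19−3) = (2, 16)

degrees of freedom = [2, 16]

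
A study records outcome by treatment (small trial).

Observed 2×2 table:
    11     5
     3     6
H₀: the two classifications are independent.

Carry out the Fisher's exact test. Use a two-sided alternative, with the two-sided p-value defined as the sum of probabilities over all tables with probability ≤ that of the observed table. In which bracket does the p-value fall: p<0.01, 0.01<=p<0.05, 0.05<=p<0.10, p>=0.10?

p-value bracket: p>=0.10

Margins: r₁=16, r₂=9, c₁=14, c₂=11, n=25
p_obs = C(16,11)·C(9,3)/C(25,14); sum pmf over tables with pmf ≤ p_obs
p-value (two-sided) = 0.11532
→ bracket: p>=0.10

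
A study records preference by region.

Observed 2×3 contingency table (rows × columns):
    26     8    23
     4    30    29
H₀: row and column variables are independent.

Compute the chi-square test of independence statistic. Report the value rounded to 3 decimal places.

Row totals [57, 63], col totals [30, 38, 52], n=120
χ² = (26−14.25)²/14.25 + (8−18.05)²/18.05 + (23−24.70)²/24.70 + (4−15.75)²/15.75 + (30−19.95)²/19.95 + (29−27.30)²/27.30 = 29.3358
df = 2

test statistic = 29.336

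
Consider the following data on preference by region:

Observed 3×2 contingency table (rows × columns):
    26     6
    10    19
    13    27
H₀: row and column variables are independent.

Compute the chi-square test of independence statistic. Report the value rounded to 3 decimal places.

Row totals [32, 29, 40], col totals [49, 52], n=101
χ² = (26−15.52)²/15.52 + (6−16.48)²/16.48 + (10−14.07)²/14.07 + (19−14.93)²/14.93 + (13−19.41)²/19.41 + (27−20.59)²/20.59 = 20.1217
df = 2

test statistic = 20.122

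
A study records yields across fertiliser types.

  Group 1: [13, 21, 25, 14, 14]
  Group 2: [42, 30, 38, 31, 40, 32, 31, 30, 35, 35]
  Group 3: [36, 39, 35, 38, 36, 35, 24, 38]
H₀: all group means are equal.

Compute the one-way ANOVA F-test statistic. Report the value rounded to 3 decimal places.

test statistic = 26.709

Group means [17.40, 34.40, 35.12], grand mean 30.957
SSB = Σnᵢ(x̄ᵢ−x̄)² = 1176.482; SSW = ΣΣ(x−x̄ᵢ)² = 440.475
MSB = 1176.482/2 = 588.2408; MSW = 440.475/20 = 22.0237
F = MSB/MSW = 26.7094
df = (2, 20)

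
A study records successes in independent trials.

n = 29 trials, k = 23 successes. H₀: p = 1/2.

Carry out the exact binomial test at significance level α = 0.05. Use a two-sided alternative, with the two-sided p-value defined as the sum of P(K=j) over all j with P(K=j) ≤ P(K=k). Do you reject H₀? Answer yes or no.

Exact binomial: n=29, k=23, p₀=1/2=0.5000
P(X=j) = C(n,j)·p₀^j·(1−p₀)^(n−j); p = Σ P(X=j) over j with P(X=j) ≤ P(X=23)
p-value (two-sided) = 0.00232
At α=0.05: p < α → reject H₀

reject H₀: yes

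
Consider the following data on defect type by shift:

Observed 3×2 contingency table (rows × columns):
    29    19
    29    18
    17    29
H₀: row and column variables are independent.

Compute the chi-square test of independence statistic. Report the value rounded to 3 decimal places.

test statistic = 7.243

Row totals [48, 47, 46], col totals [75, 66], n=141
χ² = (29−25.53)²/25.53 + (19−22.47)²/22.47 + (29−25.00)²/25.00 + (18−22.00)²/22.00 + (17−24.47)²/24.47 + (29−21.53)²/21.53 = 7.2433
df = 2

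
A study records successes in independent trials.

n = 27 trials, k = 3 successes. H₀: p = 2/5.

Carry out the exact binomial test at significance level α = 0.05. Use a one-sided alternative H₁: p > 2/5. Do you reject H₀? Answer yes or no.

Exact binomial: n=27, k=3, p₀=2/5=0.4000
P(X≥3) from Σ C(n,i)·p₀^i·(1−p₀)^(n−i)
p-value (one-sided, H₁ greater) = 0.99982
At α=0.05: p ≥ α → fail to reject H₀

reject H₀: no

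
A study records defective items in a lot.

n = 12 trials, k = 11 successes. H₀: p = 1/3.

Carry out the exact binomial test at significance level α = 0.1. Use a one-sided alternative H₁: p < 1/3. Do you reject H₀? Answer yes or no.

reject H₀: no

Exact binomial: n=12, k=11, p₀=1/3=0.3333
P(X≤11) from Σ C(n,i)·p₀^i·(1−p₀)^(n−i)
p-value (one-sided, H₁ less) = 1.00000
At α=0.1: p ≥ α → fail to reject H₀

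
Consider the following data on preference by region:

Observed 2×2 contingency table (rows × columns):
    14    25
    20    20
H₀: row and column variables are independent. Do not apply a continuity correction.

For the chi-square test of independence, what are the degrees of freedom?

degrees of freedom = 1

df = (r−1)(c−1) = (2−1)·(2−1) = 1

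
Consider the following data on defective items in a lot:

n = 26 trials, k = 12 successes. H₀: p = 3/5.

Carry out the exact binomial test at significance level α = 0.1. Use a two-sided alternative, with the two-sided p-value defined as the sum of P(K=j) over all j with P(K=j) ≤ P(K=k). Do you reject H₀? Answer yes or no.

Exact binomial: n=26, k=12, p₀=3/5=0.6000
P(X=j) = C(n,j)·p₀^j·(1−p₀)^(n−j); p = Σ P(X=j) over j with P(X=j) ≤ P(X=12)
p-value (two-sided) = 0.16407
At α=0.1: p ≥ α → fail to reject H₀

reject H₀: no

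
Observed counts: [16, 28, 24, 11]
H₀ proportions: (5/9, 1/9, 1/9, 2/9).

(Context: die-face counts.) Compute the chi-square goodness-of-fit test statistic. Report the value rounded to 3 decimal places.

n = 79; E_i = n·p_i = [43.89, 8.78, 8.78, 17.56]
χ² = (16−43.89)²/43.89 + (28−8.78)²/8.78 + (24−8.78)²/8.78 + (11−17.56)²/17.56 = 88.6620
df = 3

test statistic = 88.662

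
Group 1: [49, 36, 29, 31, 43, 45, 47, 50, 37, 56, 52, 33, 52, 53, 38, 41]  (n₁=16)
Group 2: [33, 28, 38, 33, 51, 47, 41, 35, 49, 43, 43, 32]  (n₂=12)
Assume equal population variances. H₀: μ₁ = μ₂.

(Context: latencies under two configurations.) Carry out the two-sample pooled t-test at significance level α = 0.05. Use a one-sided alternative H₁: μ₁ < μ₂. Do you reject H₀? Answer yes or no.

reject H₀: no

x̄₁=43.250, s₁=8.521, n₁=16
x̄₂=39.417, s₂=7.391, n₂=12
s_p² = [15·8.521² + 11·7.391²]/26 = 64.9968
SE = √(s_p²·(1/16+1/12)) = 3.0787
t = (43.250−39.417)/3.0787 = 1.2451
df = 26
p-value (one-sided, H₁ less) = 0.88790
At α=0.05: p ≥ α → fail to reject H₀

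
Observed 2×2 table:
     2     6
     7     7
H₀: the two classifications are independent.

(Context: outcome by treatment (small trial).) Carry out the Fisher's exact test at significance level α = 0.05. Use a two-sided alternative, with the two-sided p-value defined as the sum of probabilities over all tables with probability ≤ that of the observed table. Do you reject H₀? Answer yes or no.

reject H₀: no

Margins: r₁=8, r₂=14, c₁=9, c₂=13, n=22
p_obs = C(8,2)·C(14,7)/C(22,9); sum pmf over tables with pmf ≤ p_obs
p-value (two-sided) = 0.38019
At α=0.05: p ≥ α → fail to reject H₀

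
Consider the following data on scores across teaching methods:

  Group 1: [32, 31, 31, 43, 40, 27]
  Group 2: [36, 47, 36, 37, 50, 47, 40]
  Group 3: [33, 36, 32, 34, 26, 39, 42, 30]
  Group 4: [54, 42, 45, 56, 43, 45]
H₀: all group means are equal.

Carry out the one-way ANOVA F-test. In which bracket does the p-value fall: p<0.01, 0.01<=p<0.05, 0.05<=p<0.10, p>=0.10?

Group means [34.00, 41.86, 34.00, 47.50], grand mean 39.037
SSB = Σnᵢ(x̄ᵢ−x̄)² = 840.606; SSW = ΣΣ(x−x̄ᵢ)² = 758.357
MSB = 840.606/3 = 280.2019; MSW = 758.357/23 = 32.9720
F = MSB/MSW = 8.4982
df = (3, 23)
p-value (upper-tail) = 0.00056
→ bracket: p<0.01

p-value bracket: p<0.01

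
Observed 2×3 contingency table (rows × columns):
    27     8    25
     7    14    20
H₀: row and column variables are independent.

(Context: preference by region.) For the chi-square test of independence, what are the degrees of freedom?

degrees of freedom = 2

df = (r−1)(c−1) = (2−1)·(3−1) = 2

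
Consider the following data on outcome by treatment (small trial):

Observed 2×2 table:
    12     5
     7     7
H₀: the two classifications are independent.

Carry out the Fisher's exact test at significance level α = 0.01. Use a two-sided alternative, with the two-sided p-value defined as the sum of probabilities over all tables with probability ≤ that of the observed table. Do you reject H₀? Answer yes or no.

reject H₀: no

Margins: r₁=17, r₂=14, c₁=19, c₂=12, n=31
p_obs = C(17,12)·C(14,7)/C(31,19); sum pmf over tables with pmf ≤ p_obs
p-value (two-sided) = 0.28831
At α=0.01: p ≥ α → fail to reject H₀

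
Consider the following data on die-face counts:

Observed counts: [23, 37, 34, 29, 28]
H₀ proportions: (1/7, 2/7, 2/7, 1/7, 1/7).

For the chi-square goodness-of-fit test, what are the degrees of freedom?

df = k − 1 = 5 − 1 = 4

degrees of freedom = 4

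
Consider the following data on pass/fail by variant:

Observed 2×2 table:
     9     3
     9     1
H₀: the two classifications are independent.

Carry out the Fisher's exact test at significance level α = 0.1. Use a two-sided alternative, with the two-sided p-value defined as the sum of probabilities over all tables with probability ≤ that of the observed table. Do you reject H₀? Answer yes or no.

reject H₀: no

Margins: r₁=12, r₂=10, c₁=18, c₂=4, n=22
p_obs = C(12,9)·C(10,9)/C(22,18); sum pmf over tables with pmf ≤ p_obs
p-value (two-sided) = 0.59398
At α=0.1: p ≥ α → fail to reject H₀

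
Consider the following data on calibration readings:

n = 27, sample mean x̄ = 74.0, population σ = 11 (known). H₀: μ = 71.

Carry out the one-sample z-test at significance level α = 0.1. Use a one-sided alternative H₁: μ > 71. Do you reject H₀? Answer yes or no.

SE = σ/√n = 11/√27 = 2.1170
z = (x̄−μ₀)/SE = (74.0−71)/2.1170 = 1.4171
p-value (one-sided, H₁ greater) = 0.07822
At α=0.1: p < α → reject H₀

reject H₀: yes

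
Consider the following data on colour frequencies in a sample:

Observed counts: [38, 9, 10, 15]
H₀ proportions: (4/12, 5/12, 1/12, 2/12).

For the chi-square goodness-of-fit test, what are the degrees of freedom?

degrees of freedom = 3

df = k − 1 = 4 − 1 = 3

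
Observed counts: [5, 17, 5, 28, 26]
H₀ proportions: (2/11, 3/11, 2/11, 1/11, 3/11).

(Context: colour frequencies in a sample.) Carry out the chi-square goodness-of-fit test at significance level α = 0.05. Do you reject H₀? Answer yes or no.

n = 81; E_i = n·p_i = [14.73, 22.09, 14.73, 7.36, 22.09]
χ² = (5−14.73)²/14.73 + (17−22.09)²/22.09 + (5−14.73)²/14.73 + (28−7.36)²/7.36 + (26−22.09)²/22.09 = 72.5473
df = 4
p-value (upper-tail) = 0.00000
At α=0.05: p < α → reject H₀

reject H₀: yes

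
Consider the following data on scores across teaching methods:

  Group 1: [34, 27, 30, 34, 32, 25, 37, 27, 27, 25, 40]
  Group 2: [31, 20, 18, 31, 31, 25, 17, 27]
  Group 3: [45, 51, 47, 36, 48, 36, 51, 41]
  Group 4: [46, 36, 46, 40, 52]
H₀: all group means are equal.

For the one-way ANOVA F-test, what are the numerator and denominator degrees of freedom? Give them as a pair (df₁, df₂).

k = 4 groups, N = 32 total
df = (k−1, N−k) = (4−1, 32−4) = (3, 28)

degrees of freedom = [3, 28]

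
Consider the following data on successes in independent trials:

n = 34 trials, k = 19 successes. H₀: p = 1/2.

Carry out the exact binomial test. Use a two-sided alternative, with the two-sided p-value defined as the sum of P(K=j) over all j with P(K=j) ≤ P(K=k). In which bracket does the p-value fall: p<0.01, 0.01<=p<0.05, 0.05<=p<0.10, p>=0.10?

Exact binomial: n=34, k=19, p₀=1/2=0.5000
P(X=j) = C(n,j)·p₀^j·(1−p₀)^(n−j); p = Σ P(X=j) over j with P(X=j) ≤ P(X=19)
p-value (two-sided) = 0.60759
→ bracket: p>=0.10

p-value bracket: p>=0.10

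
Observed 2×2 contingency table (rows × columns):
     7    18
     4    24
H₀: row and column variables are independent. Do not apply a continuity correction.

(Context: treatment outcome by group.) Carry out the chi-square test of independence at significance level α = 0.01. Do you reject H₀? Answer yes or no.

Row totals [25, 28], col totals [11, 42], n=53
χ² = (7−5.19)²/5.19 + (18−19.81)²/19.81 + (4−5.81)²/5.81 + (24−22.19)²/22.19 = 1.5104
df = 1
p-value (upper-tail) = 0.21909
At α=0.01: p ≥ α → fail to reject H₀

reject H₀: no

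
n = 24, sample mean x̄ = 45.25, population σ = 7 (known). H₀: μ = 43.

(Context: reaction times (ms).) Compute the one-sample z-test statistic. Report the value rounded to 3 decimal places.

test statistic = 1.575

SE = σ/√n = 7/√24 = 1.4289
z = (x̄−μ₀)/SE = (45.25−43)/1.4289 = 1.5747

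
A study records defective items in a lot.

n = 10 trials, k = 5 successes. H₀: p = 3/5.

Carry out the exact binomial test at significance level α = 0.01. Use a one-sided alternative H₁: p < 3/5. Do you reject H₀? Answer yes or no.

Exact binomial: n=10, k=5, p₀=3/5=0.6000
P(X≤5) from Σ C(n,i)·p₀^i·(1−p₀)^(n−i)
p-value (one-sided, H₁ less) = 0.36690
At α=0.01: p ≥ α → fail to reject H₀

reject H₀: no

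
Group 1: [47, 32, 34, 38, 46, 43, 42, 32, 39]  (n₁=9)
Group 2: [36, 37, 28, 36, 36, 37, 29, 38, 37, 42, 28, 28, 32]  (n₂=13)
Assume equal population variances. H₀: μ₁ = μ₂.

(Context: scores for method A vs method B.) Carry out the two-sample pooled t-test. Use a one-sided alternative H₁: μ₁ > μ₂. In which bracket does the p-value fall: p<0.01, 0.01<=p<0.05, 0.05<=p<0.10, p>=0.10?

x̄₁=39.222, s₁=5.718, n₁=9
x̄₂=34.154, s₂=4.616, n₂=13
s_p² = [8·5.718² + 12·4.616²]/20 = 25.8624
SE = √(s_p²·(1/9+1/13)) = 2.2052
t = (39.222−34.154)/2.2052 = 2.2983
df = 20
p-value (one-sided, H₁ greater) = 0.01623
→ bracket: 0.01<=p<0.05

p-value bracket: 0.01<=p<0.05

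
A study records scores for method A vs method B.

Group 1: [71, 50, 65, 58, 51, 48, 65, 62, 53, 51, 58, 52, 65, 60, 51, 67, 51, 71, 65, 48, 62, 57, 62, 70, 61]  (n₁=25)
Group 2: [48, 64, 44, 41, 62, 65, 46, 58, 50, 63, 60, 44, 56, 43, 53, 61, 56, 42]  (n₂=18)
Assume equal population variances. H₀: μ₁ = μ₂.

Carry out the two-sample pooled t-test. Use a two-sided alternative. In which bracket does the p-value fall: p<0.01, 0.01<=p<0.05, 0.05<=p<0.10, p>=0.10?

p-value bracket: 0.01<=p<0.05

x̄₁=58.960, s₁=7.413, n₁=25
x̄₂=53.111, s₂=8.443, n₂=18
s_p² = [24·7.413² + 17·8.443²]/41 = 61.7253
SE = √(s_p²·(1/25+1/18)) = 2.4286
t = (58.960−53.111)/2.4286 = 2.4083
df = 41
p-value (two-sided) = 0.02061
→ bracket: 0.01<=p<0.05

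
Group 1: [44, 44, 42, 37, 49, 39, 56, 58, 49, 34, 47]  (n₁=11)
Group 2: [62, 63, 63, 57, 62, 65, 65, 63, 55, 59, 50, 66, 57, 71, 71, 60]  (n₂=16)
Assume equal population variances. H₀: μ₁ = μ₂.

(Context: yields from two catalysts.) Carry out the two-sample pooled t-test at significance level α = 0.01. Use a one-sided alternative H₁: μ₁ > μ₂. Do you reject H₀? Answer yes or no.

x̄₁=45.364, s₁=7.460, n₁=11
x̄₂=61.812, s₂=5.504, n₂=16
s_p² = [10·7.460² + 15·5.504²]/25 = 40.4393
SE = √(s_p²·(1/11+1/16)) = 2.4907
t = (45.364−61.812)/2.4907 = -6.6040
df = 25
p-value (one-sided, H₁ greater) = 1.00000
At α=0.01: p ≥ α → fail to reject H₀

reject H₀: no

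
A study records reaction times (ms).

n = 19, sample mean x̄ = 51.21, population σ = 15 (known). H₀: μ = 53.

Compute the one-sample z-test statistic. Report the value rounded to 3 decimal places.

SE = σ/√n = 15/√19 = 3.4412
z = (x̄−μ₀)/SE = (51.21−53)/3.4412 = -0.5202

test statistic = -0.520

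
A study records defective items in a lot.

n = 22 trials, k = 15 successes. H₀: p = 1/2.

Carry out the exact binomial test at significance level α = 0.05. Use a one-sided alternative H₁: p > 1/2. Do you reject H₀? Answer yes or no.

Exact binomial: n=22, k=15, p₀=1/2=0.5000
P(X≥15) from Σ C(n,i)·p₀^i·(1−p₀)^(n−i)
p-value (one-sided, H₁ greater) = 0.06690
At α=0.05: p ≥ α → fail to reject H₀

reject H₀: no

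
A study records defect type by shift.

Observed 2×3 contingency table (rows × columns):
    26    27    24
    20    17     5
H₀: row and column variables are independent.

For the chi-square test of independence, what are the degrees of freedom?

df = (r−1)(c−1) = (2−1)·(3−1) = 2

degrees of freedom = 2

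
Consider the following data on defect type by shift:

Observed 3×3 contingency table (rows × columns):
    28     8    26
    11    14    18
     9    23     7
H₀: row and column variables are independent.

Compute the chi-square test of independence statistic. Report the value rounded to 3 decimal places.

test statistic = 25.511

Row totals [62, 43, 39], col totals [48, 45, 51], n=144
χ² = (28−20.67)²/20.67 + (8−19.38)²/19.38 + (26−21.96)²/21.96 + (11−14.33)²/14.33 + (14−13.44)²/13.44 + (18−15.23)²/15.23 + (9−13.00)²/13.00 + (23−12.19)²/12.19 + (7−13.81)²/13.81 = 25.5106
df = 4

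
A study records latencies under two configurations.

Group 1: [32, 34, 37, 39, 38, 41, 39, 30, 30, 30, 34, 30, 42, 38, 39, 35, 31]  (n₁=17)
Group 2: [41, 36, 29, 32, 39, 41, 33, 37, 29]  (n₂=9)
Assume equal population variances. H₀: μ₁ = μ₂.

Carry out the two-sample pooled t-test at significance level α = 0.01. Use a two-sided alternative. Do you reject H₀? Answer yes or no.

x̄₁=35.235, s₁=4.191, n₁=17
x̄₂=35.222, s₂=4.711, n₂=9
s_p² = [16·4.191² + 8·4.711²]/24 = 19.1089
SE = √(s_p²·(1/17+1/9)) = 1.8020
t = (35.235−35.222)/1.8020 = 0.0073
df = 24
p-value (two-sided) = 0.99427
At α=0.01: p ≥ α → fail to reject H₀

reject H₀: no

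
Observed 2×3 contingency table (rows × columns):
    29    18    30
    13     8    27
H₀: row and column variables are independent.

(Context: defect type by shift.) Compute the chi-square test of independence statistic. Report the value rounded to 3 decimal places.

Row totals [77, 48], col totals [42, 26, 57], n=125
χ² = (29−25.87)²/25.87 + (18−16.02)²/16.02 + (30−35.11)²/35.11 + (13−16.13)²/16.13 + (8−9.98)²/9.98 + (27−21.89)²/21.89 = 3.5631
df = 2

test statistic = 3.563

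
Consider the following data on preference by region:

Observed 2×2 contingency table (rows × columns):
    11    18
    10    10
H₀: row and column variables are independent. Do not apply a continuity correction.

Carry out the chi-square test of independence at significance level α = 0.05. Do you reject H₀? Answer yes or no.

Row totals [29, 20], col totals [21, 28], n=49
χ² = (11−12.43)²/12.43 + (18−16.57)²/16.57 + (10−8.57)²/8.57 + (10−11.43)²/11.43 = 0.7040
df = 1
p-value (upper-tail) = 0.40144
At α=0.05: p ≥ α → fail to reject H₀

reject H₀: no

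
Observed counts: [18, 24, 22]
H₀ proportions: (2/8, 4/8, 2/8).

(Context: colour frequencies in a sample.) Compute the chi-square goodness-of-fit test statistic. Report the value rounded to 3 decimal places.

test statistic = 4.500

n = 64; E_i = n·p_i = [16.00, 32.00, 16.00]
χ² = (18−16.00)²/16.00 + (24−32.00)²/32.00 + (22−16.00)²/16.00 = 4.5000
df = 2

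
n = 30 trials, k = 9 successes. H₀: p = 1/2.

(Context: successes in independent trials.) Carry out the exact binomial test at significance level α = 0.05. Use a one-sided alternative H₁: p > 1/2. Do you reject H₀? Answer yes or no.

Exact binomial: n=30, k=9, p₀=1/2=0.5000
P(X≥9) from Σ C(n,i)·p₀^i·(1−p₀)^(n−i)
p-value (one-sided, H₁ greater) = 0.99194
At α=0.05: p ≥ α → fail to reject H₀

reject H₀: no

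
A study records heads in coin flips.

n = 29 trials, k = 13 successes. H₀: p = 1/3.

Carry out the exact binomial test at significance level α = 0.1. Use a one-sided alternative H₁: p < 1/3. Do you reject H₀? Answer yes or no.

reject H₀: no

Exact binomial: n=29, k=13, p₀=1/3=0.3333
P(X≤13) from Σ C(n,i)·p₀^i·(1−p₀)^(n−i)
p-value (one-sided, H₁ less) = 0.93183
At α=0.1: p ≥ α → fail to reject H₀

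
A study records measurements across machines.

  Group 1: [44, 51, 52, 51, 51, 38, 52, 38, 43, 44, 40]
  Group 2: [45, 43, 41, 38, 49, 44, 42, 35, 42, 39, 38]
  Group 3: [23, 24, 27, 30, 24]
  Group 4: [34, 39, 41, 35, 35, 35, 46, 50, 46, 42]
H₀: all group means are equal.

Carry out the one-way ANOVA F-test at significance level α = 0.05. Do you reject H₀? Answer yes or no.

Group means [45.82, 41.45, 25.60, 40.30], grand mean 40.297
SSB = Σnᵢ(x̄ᵢ−x̄)² = 1430.066; SSW = ΣΣ(x−x̄ᵢ)² = 799.664
MSB = 1430.066/3 = 476.6887; MSW = 799.664/33 = 24.2322
F = MSB/MSW = 19.6717
df = (3, 33)
p-value (upper-tail) = 0.00000
At α=0.05: p < α → reject H₀

reject H₀: yes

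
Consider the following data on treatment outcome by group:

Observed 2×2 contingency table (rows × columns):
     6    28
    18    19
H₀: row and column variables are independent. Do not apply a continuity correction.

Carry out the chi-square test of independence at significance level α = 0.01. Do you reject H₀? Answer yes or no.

Row totals [34, 37], col totals [24, 47], n=71
χ² = (6−11.49)²/11.49 + (28−22.51)²/22.51 + (18−12.51)²/12.51 + (19−24.49)²/24.49 = 7.6102
df = 1
p-value (upper-tail) = 0.00580
At α=0.01: p < α → reject H₀

reject H₀: yes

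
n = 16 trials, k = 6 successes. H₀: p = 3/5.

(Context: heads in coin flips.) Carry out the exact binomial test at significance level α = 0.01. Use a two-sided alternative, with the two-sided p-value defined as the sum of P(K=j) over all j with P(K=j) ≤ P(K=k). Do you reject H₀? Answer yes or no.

Exact binomial: n=16, k=6, p₀=3/5=0.6000
P(X=j) = C(n,j)·p₀^j·(1−p₀)^(n−j); p = Σ P(X=j) over j with P(X=j) ≤ P(X=6)
p-value (two-sided) = 0.07666
At α=0.01: p ≥ α → fail to reject H₀

reject H₀: no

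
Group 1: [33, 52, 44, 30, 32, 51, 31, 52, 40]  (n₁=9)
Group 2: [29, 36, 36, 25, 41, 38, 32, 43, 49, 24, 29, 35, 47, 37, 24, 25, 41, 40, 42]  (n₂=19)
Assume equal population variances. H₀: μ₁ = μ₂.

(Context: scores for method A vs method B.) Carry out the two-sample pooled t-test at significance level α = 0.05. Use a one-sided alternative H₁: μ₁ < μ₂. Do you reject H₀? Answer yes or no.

reject H₀: no

x̄₁=40.556, s₁=9.462, n₁=9
x̄₂=35.421, s₂=7.763, n₂=19
s_p² = [8·9.462² + 18·7.763²]/26 = 69.2636
SE = √(s_p²·(1/9+1/19)) = 3.3677
t = (40.556−35.421)/3.3677 = 1.5246
df = 26
p-value (one-sided, H₁ less) = 0.93029
At α=0.05: p ≥ α → fail to reject H₀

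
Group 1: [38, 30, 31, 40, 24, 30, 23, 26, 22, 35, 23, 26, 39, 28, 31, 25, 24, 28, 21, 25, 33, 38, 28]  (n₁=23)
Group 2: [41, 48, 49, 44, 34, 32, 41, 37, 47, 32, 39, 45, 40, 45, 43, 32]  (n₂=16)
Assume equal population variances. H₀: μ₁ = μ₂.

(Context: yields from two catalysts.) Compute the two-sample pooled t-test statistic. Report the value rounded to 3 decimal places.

x̄₁=29.043, s₁=5.772, n₁=23
x̄₂=40.562, s₂=5.796, n₂=16
s_p² = [22·5.772² + 15·5.796²]/37 = 33.4296
SE = √(s_p²·(1/23+1/16)) = 1.8822
t = (29.043−40.562)/1.8822 = -6.1199
df = 37

test statistic = -6.120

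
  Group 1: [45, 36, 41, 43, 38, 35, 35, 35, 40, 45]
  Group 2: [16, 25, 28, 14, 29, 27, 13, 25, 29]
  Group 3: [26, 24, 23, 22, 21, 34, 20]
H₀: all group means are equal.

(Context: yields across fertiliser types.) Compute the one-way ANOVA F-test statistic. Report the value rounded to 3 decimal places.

test statistic = 27.987

Group means [39.30, 22.89, 24.29], grand mean 29.577
SSB = Σnᵢ(x̄ᵢ−x̄)² = 1543.929; SSW = ΣΣ(x−x̄ᵢ)² = 634.417
MSB = 1543.929/2 = 771.9643; MSW = 634.417/23 = 27.5834
F = MSB/MSW = 27.9866
df = (2, 23)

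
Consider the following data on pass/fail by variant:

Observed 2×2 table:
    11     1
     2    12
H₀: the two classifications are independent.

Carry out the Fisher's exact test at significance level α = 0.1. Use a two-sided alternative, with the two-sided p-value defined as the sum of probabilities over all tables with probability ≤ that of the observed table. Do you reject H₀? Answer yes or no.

reject H₀: yes

Margins: r₁=12, r₂=14, c₁=13, c₂=13, n=26
p_obs = C(12,11)·C(14,2)/C(26,13); sum pmf over tables with pmf ≤ p_obs
p-value (two-sided) = 0.00021
At α=0.1: p < α → reject H₀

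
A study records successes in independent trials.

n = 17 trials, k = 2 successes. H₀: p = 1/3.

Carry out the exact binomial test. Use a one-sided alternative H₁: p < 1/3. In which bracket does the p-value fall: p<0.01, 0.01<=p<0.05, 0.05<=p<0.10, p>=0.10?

p-value bracket: 0.01<=p<0.05

Exact binomial: n=17, k=2, p₀=1/3=0.3333
P(X≤2) from Σ C(n,i)·p₀^i·(1−p₀)^(n−i)
p-value (one-sided, H₁ less) = 0.04415
→ bracket: 0.01<=p<0.05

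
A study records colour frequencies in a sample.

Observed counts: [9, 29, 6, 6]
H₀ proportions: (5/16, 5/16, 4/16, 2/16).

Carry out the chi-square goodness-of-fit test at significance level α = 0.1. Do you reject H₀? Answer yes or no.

n = 50; E_i = n·p_i = [15.62, 15.62, 12.50, 6.25]
χ² = (9−15.62)²/15.62 + (29−15.62)²/15.62 + (6−12.50)²/12.50 + (6−6.25)²/6.25 = 17.6480
df = 3
p-value (upper-tail) = 0.00052
At α=0.1: p < α → reject H₀

reject H₀: yes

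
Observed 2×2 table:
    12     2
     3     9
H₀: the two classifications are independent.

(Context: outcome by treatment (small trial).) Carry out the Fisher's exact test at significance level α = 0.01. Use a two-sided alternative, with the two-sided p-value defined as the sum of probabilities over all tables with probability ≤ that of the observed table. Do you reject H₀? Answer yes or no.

reject H₀: yes

Margins: r₁=14, r₂=12, c₁=15, c₂=11, n=26
p_obs = C(14,12)·C(12,3)/C(26,15); sum pmf over tables with pmf ≤ p_obs
p-value (two-sided) = 0.00431
At α=0.01: p < α → reject H₀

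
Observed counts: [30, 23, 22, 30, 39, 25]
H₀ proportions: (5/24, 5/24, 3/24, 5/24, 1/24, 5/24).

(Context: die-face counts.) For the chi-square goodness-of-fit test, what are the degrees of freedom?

degrees of freedom = 5

df = k − 1 = 6 − 1 = 5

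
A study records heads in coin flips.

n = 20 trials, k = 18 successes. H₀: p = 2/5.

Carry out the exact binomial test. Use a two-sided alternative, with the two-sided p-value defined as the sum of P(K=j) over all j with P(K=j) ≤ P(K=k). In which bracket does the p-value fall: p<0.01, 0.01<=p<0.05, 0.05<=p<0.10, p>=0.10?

p-value bracket: p<0.01

Exact binomial: n=20, k=18, p₀=2/5=0.4000
P(X=j) = C(n,j)·p₀^j·(1−p₀)^(n−j); p = Σ P(X=j) over j with P(X=j) ≤ P(X=18)
p-value (two-sided) = 0.00001
→ bracket: p<0.01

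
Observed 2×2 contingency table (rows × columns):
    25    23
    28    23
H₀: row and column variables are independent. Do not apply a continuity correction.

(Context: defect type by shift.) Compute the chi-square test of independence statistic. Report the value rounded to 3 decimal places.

test statistic = 0.079

Row totals [48, 51], col totals [53, 46], n=99
χ² = (25−25.70)²/25.70 + (23−22.30)²/22.30 + (28−27.30)²/27.30 + (23−23.70)²/23.70 = 0.0790
df = 1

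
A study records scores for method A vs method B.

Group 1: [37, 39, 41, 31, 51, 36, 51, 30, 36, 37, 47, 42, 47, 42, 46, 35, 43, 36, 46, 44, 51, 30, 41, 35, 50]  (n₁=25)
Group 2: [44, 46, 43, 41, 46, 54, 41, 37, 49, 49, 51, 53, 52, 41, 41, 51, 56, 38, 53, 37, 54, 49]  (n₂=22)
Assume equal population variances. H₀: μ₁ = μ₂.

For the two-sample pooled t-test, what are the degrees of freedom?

degrees of freedom = 45

df = n₁ + n₂ − 2 = 25 + 22 − 2 = 45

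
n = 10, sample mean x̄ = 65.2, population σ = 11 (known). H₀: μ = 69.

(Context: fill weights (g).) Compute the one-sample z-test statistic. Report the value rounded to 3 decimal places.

SE = σ/√n = 11/√10 = 3.4785
z = (x̄−μ₀)/SE = (65.2−69)/3.4785 = -1.0924

test statistic = -1.092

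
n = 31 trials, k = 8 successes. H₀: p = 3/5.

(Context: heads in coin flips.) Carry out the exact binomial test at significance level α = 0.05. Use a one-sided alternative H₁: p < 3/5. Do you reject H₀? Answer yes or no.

Exact binomial: n=31, k=8, p₀=3/5=0.6000
P(X≤8) from Σ C(n,i)·p₀^i·(1−p₀)^(n−i)
p-value (one-sided, H₁ less) = 0.00012
At α=0.05: p < α → reject H₀

reject H₀: yes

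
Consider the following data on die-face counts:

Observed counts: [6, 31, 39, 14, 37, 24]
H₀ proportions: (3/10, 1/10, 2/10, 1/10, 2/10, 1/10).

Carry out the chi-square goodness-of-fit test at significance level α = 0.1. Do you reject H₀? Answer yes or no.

n = 151; E_i = n·p_i = [45.30, 15.10, 30.20, 15.10, 30.20, 15.10]
χ² = (6−45.30)²/45.30 + (31−15.10)²/15.10 + (39−30.20)²/30.20 + (14−15.10)²/15.10 + (37−30.20)²/30.20 + (24−15.10)²/15.10 = 60.2583
df = 5
p-value (upper-tail) = 0.00000
At α=0.1: p < α → reject H₀

reject H₀: yes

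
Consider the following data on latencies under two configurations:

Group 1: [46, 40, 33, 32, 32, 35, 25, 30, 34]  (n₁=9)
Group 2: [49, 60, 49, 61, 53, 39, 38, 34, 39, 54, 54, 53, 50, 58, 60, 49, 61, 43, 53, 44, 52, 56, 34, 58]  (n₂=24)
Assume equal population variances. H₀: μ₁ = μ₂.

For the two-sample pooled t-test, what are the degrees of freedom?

df = n₁ + n₂ − 2 = 9 + 24 − 2 = 31

degrees of freedom = 31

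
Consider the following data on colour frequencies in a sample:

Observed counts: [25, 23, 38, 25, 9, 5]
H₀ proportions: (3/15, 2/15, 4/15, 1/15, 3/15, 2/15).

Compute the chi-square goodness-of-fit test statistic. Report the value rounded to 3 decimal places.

n = 125; E_i = n·p_i = [25.00, 16.67, 33.33, 8.33, 25.00, 16.67]
χ² = (25−25.00)²/25.00 + (23−16.67)²/16.67 + (38−33.33)²/33.33 + (25−8.33)²/8.33 + (9−25.00)²/25.00 + (5−16.67)²/16.67 = 54.8000
df = 5

test statistic = 54.800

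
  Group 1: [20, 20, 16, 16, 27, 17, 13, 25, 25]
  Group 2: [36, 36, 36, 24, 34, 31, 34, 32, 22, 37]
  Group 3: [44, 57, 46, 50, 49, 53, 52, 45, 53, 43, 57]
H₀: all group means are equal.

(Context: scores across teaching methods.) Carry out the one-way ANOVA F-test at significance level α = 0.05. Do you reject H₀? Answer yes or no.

reject H₀: yes

Group means [19.89, 32.20, 49.91], grand mean 35.000
SSB = Σnᵢ(x̄ᵢ−x̄)² = 4578.602; SSW = ΣΣ(x−x̄ᵢ)² = 681.398
MSB = 4578.602/2 = 2289.3010; MSW = 681.398/27 = 25.2370
F = MSB/MSW = 90.7122
df = (2, 27)
p-value (upper-tail) = 0.00000
At α=0.05: p < α → reject H₀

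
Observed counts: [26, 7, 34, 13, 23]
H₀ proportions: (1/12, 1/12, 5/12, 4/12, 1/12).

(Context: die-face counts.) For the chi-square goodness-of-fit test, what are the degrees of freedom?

df = k − 1 = 5 − 1 = 4

degrees of freedom = 4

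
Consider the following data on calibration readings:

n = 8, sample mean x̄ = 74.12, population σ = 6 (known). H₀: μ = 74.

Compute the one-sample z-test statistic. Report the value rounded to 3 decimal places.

SE = σ/√n = 6/√8 = 2.1213
z = (x̄−μ₀)/SE = (74.12−74)/2.1213 = 0.0566

test statistic = 0.057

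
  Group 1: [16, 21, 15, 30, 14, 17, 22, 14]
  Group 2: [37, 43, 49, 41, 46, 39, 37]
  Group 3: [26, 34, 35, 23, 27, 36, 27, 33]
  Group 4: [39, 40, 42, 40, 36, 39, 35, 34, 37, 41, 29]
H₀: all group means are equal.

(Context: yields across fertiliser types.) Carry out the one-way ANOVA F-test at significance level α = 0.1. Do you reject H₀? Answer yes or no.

reject H₀: yes

Group means [18.62, 41.71, 30.12, 37.45], grand mean 32.176
SSB = Σnᵢ(x̄ᵢ−x̄)² = 2446.035; SSW = ΣΣ(x−x̄ᵢ)² = 648.906
MSB = 2446.035/3 = 815.3451; MSW = 648.906/30 = 21.6302
F = MSB/MSW = 37.6948
df = (3, 30)
p-value (upper-tail) = 0.00000
At α=0.1: p < α → reject H₀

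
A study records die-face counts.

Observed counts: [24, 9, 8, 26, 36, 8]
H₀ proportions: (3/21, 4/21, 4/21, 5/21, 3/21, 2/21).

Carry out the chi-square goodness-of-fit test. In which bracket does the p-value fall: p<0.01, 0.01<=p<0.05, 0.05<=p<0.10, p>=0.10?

p-value bracket: p<0.01

n = 111; E_i = n·p_i = [15.86, 21.14, 21.14, 26.43, 15.86, 10.57]
χ² = (24−15.86)²/15.86 + (9−21.14)²/21.14 + (8−21.14)²/21.14 + (26−26.43)²/26.43 + (36−15.86)²/15.86 + (8−10.57)²/10.57 = 45.5446
df = 5
p-value (upper-tail) = 0.00000
→ bracket: p<0.01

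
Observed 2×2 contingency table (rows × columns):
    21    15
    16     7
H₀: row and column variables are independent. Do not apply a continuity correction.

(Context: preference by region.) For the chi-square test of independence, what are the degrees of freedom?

degrees of freedom = 1

df = (r−1)(c−1) = (2−1)·(2−1) = 1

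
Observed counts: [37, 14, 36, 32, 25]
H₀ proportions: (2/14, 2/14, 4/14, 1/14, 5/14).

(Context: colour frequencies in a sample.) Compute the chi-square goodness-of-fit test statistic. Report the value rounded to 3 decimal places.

n = 144; E_i = n·p_i = [20.57, 20.57, 41.14, 10.29, 51.43]
χ² = (37−20.57)²/20.57 + (14−20.57)²/20.57 + (36−41.14)²/41.14 + (32−10.29)²/10.29 + (25−51.43)²/51.43 = 75.2847
df = 4

test statistic = 75.285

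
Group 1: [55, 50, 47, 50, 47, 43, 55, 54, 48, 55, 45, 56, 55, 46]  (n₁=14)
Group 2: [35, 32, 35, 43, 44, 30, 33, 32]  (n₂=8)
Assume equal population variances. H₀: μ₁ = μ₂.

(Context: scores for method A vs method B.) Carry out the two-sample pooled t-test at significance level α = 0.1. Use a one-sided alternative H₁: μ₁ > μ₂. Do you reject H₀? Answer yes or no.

x̄₁=50.429, s₁=4.484, n₁=14
x̄₂=35.500, s₂=5.210, n₂=8
s_p² = [13·4.484² + 7·5.210²]/20 = 22.5714
SE = √(s_p²·(1/14+1/8)) = 2.1056
t = (50.429−35.500)/2.1056 = 7.0898
df = 20
p-value (one-sided, H₁ greater) = 0.00000
At α=0.1: p < α → reject H₀

reject H₀: yes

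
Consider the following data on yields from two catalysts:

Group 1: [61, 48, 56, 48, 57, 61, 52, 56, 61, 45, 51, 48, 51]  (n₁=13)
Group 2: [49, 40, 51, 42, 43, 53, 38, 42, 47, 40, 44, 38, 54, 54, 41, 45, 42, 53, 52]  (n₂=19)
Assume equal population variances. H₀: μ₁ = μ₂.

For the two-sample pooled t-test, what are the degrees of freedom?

df = n₁ + n₂ − 2 = 13 + 19 − 2 = 30

degrees of freedom = 30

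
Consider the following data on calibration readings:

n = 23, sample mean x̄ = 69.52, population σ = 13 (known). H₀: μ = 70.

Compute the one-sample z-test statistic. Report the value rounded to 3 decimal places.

SE = σ/√n = 13/√23 = 2.7107
z = (x̄−μ₀)/SE = (69.52−70)/2.7107 = -0.1771

test statistic = -0.177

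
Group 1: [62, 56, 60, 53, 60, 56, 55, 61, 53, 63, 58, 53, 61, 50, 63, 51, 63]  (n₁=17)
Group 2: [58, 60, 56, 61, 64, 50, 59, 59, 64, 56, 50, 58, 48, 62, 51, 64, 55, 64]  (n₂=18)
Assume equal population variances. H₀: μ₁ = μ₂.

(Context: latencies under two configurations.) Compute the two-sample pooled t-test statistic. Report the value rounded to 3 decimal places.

test statistic = -0.117

x̄₁=57.529, s₁=4.460, n₁=17
x̄₂=57.722, s₂=5.245, n₂=18
s_p² = [16·4.460² + 17·5.245²]/33 = 23.8135
SE = √(s_p²·(1/17+1/18)) = 1.6504
t = (57.529−57.722)/1.6504 = -0.1168
df = 33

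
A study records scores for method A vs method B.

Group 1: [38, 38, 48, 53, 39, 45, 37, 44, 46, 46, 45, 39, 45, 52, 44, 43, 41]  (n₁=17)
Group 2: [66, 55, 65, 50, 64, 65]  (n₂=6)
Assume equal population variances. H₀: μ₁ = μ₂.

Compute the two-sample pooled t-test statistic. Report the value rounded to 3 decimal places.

test statistic = -6.897

x̄₁=43.706, s₁=4.687, n₁=17
x̄₂=60.833, s₂=6.676, n₂=6
s_p² = [16·4.687² + 5·6.676²]/21 = 27.3506
SE = √(s_p²·(1/17+1/6)) = 2.4834
t = (43.706−60.833)/2.4834 = -6.8968
df = 21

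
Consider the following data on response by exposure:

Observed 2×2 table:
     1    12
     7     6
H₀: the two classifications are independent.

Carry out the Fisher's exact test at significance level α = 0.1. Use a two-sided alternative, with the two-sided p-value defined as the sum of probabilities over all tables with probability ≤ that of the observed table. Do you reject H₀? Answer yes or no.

reject H₀: yes

Margins: r₁=13, r₂=13, c₁=8, c₂=18, n=26
p_obs = C(13,1)·C(13,7)/C(26,8); sum pmf over tables with pmf ≤ p_obs
p-value (two-sided) = 0.03021
At α=0.1: p < α → reject H₀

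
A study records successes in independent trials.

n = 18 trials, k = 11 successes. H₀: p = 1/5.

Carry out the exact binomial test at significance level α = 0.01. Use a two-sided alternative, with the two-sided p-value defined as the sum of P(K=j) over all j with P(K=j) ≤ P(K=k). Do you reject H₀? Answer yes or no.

reject H₀: yes

Exact binomial: n=18, k=11, p₀=1/5=0.2000
P(X=j) = C(n,j)·p₀^j·(1−p₀)^(n−j); p = Σ P(X=j) over j with P(X=j) ≤ P(X=11)
p-value (two-sided) = 0.00016
At α=0.01: p < α → reject H₀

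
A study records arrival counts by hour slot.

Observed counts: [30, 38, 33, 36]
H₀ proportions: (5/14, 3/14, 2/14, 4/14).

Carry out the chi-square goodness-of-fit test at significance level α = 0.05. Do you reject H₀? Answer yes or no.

reject H₀: yes

n = 137; E_i = n·p_i = [48.93, 29.36, 19.57, 39.14]
χ² = (30−48.93)²/48.93 + (38−29.36)²/29.36 + (33−19.57)²/19.57 + (36−39.14)²/39.14 = 19.3333
df = 3
p-value (upper-tail) = 0.00023
At α=0.05: p < α → reject H₀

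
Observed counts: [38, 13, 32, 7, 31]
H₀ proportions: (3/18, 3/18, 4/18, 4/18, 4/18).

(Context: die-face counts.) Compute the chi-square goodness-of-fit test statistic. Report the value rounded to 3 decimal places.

n = 121; E_i = n·p_i = [20.17, 20.17, 26.89, 26.89, 26.89]
χ² = (38−20.17)²/20.17 + (13−20.17)²/20.17 + (32−26.89)²/26.89 + (7−26.89)²/26.89 + (31−26.89)²/26.89 = 34.6281
df = 4

test statistic = 34.628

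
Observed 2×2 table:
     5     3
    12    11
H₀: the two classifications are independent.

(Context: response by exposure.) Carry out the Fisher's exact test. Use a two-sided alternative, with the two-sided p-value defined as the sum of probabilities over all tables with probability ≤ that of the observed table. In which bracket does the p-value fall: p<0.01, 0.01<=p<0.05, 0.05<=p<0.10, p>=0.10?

Margins: r₁=8, r₂=23, c₁=17, c₂=14, n=31
p_obs = C(8,5)·C(23,12)/C(31,17); sum pmf over tables with pmf ≤ p_obs
p-value (two-sided) = 0.69800
→ bracket: p>=0.10

p-value bracket: p>=0.10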